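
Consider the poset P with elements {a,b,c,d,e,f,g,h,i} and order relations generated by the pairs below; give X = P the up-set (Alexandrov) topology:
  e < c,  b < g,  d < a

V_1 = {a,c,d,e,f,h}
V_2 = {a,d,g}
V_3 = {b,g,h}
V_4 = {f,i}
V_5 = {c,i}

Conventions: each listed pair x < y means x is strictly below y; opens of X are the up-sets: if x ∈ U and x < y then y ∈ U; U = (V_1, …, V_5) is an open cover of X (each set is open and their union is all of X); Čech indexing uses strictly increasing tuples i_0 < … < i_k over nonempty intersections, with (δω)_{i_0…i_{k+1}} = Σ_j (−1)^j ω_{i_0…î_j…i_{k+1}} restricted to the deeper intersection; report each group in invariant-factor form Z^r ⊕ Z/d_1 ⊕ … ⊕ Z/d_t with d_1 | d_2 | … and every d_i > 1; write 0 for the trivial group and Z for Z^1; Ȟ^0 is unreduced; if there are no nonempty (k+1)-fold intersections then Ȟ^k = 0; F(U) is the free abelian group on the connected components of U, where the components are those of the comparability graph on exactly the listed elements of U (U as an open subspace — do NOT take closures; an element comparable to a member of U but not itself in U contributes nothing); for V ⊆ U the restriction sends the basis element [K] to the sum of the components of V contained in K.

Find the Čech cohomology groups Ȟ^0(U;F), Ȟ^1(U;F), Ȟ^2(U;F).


Ȟ^0(U;F) ≅ Z^6,  Ȟ^1(U;F) ≅ 0,  Ȟ^2(U;F) ≅ 0

intersection data:
  V12={a,d} V13={h} V14={f} V15={c} V23={g} V45={i}
components per intersection:
  V1: {a,d} {c,e} {f} {h}
  V2: {a,d} {g}
  V3: {b,g} {h}
  V4: {f} {i}
  V5: {c} {i}
  V12: {a,d}
  V13: {h}
  V14: {f}
  V15: {c}
  V23: {g}
  V45: {i}
C dims 12,6; δ0: rk 6, SNF 1^6
Ȟ^0 = (12 − 6) − 0 = 6, so Ȟ^0 ≅ Z^6
Ȟ^1 = (6 − 0) − 6 = 0, so Ȟ^1 ≅ 0
Ȟ^2 = (0 − 0) − 0 = 0, so Ȟ^2 ≅ 0


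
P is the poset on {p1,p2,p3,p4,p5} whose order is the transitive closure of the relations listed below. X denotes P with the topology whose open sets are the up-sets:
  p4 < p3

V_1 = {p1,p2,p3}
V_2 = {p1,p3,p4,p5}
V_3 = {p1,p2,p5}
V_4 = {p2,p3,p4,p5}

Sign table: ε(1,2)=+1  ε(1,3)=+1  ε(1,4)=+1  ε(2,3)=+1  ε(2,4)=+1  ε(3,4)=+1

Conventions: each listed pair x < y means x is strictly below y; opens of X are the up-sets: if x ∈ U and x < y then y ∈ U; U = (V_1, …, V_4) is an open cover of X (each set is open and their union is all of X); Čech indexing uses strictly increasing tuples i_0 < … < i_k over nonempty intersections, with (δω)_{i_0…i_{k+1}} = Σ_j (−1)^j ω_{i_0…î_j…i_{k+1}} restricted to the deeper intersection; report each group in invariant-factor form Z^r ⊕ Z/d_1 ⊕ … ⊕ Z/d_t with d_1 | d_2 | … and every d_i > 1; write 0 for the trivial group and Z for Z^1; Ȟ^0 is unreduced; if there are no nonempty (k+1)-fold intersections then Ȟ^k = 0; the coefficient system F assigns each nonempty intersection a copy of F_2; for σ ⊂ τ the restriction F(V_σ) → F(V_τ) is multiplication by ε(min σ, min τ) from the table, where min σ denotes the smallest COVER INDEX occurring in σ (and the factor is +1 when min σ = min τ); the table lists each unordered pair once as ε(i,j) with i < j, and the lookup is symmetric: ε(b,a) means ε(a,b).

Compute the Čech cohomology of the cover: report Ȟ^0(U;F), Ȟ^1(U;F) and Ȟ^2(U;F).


Ȟ^0(U;F) ≅ Z/2,  Ȟ^1(U;F) ≅ 0,  Ȟ^2(U;F) ≅ Z/2

nonempty overlaps:
  V12={p1,p3} V13={p1,p2} V14={p2,p3} V23={p1,p5} V24={p3,p4,p5} V34={p2,p5}
  V123={p1} V124={p3} V134={p2} V234={p5}
C dims 4,6,4; δ0: rk_F2 3; δ1: rk_F2 3
degree 0: 4−3−0 = 1 → Ȟ^0 ≅ Z/2
degree 1: 6−3−3 = 0 → Ȟ^1 ≅ 0
degree 2: 4−0−3 = 1 → Ȟ^2 ≅ Z/2


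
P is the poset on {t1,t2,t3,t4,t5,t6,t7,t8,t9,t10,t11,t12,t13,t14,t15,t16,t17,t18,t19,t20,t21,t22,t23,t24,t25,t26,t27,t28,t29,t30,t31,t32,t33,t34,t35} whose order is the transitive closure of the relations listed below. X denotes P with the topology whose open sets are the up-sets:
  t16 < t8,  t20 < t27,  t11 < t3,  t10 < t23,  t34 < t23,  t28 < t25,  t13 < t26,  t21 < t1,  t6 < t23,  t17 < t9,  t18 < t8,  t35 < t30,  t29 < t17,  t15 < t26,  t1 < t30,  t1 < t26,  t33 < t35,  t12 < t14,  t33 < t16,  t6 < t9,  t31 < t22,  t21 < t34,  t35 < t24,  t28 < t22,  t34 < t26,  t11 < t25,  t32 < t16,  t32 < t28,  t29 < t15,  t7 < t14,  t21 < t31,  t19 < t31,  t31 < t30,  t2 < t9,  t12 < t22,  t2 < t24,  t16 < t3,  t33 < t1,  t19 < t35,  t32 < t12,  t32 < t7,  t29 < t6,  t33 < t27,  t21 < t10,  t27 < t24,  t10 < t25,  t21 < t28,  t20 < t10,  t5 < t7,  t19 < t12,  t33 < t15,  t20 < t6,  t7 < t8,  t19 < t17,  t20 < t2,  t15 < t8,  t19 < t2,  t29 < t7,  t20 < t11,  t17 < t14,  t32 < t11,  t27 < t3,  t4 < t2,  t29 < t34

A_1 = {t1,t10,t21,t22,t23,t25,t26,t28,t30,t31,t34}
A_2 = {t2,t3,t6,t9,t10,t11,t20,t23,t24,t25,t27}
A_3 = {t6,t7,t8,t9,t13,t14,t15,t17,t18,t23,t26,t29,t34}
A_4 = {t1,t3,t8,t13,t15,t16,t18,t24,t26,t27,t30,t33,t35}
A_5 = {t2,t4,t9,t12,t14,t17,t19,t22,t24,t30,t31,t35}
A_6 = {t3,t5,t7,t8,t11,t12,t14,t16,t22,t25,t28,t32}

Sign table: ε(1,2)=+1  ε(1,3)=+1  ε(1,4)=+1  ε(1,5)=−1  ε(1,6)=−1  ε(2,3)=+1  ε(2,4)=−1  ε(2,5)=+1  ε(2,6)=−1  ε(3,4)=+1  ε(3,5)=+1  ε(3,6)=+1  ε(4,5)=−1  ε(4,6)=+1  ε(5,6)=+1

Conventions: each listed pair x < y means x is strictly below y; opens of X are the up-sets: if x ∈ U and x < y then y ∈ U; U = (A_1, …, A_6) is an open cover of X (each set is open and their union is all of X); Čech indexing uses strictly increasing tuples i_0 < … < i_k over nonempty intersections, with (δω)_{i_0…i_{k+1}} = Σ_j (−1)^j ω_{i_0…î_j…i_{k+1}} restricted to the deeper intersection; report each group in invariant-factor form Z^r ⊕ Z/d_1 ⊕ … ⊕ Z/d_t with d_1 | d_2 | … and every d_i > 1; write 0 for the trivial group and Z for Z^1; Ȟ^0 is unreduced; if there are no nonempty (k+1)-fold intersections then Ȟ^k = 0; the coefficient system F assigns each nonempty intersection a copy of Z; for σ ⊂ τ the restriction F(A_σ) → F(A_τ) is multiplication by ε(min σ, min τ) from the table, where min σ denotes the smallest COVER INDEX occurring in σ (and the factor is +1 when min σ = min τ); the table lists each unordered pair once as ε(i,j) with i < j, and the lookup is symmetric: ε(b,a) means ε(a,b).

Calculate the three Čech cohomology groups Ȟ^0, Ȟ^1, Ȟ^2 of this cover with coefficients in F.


cover nerve:
  A12={t10,t23,t25} A13={t23,t26,t34} A14={t1,t26,t30} A15={t22,t30,t31} A16={t22,t25,t28} A23={t6,t9,t23} A24={t3,t24,t27} A25={t2,t9,t24} A26={t3,t11,t25} A34={t8,t13,t15,t18,t26} A35={t9,t14,t17} A36={t7,t8,t14} A45={t24,t30,t35} A46={t3,t8,t16} A56={t12,t14,t22}
  A123={t23} A126={t25} A134={t26} A145={t30} A156={t22} A235={t9} A245={t24} A246={t3} A346={t8} A356={t14}
C dims 6,15,10; δ0: rk 6, SNF 1^5·2; δ1: rk 9, SNF 1^9
Ȟ^0: (6−6)−0=0 ⇒ 0
Ȟ^1: (15−9)−6=0 plus torsion [2] ⇒ Z/2
Ȟ^2: (10−0)−9=1 ⇒ Z

Ȟ^0(U;F) ≅ 0, Ȟ^1(U;F) ≅ Z/2 and Ȟ^2(U;F) ≅ Z


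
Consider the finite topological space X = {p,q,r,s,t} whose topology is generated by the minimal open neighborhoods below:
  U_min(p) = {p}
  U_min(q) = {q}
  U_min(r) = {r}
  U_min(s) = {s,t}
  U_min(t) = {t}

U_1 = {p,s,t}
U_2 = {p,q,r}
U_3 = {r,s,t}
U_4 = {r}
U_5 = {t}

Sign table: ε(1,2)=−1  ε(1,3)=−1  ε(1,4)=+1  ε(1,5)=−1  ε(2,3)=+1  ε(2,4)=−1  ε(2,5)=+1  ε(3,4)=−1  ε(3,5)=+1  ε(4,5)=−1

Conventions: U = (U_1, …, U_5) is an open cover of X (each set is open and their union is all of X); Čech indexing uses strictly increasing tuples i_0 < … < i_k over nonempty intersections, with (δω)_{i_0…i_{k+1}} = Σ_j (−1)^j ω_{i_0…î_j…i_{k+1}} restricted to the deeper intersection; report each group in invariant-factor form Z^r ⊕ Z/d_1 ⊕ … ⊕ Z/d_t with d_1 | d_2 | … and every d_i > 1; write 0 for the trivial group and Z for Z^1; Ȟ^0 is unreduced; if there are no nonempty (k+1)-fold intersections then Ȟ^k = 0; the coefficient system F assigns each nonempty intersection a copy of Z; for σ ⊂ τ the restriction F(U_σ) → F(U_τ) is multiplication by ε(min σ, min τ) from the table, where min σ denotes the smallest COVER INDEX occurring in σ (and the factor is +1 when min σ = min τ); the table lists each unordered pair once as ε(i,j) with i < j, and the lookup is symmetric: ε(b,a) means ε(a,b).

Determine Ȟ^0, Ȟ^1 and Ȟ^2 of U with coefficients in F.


Ȟ^0 = Z; Ȟ^1 = Z; Ȟ^2 = 0

intersection data:
  U12={p} U13={s,t} U15={t} U23={r} U24={r} U34={r} U35={t}
  U135={t} U234={r}
C dims 5,7,2; δ0: rk 4, SNF 1^4; δ1: rk 2, SNF 1^2
Ȟ^0 = (5 − 4) − 0 = 1, so Ȟ^0 ≅ Z
Ȟ^1 = (7 − 2) − 4 = 1, so Ȟ^1 ≅ Z
Ȟ^2 = (2 − 0) − 2 = 0, so Ȟ^2 ≅ 0


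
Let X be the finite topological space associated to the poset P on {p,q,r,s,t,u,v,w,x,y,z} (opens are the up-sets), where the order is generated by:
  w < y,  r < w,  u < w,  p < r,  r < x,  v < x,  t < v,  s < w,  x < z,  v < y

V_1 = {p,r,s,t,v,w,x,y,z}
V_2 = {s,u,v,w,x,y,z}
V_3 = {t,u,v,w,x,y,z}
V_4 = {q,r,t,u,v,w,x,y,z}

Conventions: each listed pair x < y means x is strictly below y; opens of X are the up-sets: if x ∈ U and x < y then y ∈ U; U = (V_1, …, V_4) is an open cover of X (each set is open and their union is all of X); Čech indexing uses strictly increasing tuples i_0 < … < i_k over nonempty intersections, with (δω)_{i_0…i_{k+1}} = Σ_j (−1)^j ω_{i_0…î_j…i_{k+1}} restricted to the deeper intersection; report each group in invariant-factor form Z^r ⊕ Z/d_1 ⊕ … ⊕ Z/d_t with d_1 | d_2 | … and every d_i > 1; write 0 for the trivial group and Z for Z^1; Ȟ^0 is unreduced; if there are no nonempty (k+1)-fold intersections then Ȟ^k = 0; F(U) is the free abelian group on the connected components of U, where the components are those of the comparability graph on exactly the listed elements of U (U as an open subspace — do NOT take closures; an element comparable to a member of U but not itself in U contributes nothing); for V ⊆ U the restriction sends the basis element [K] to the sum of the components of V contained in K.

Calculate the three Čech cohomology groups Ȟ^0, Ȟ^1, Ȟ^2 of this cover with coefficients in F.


nerve simplices:
  V12={s,v,w,x,y,z} V13={t,v,w,x,y,z} V14={r,t,v,w,x,y,z} V23={u,v,w,x,y,z} V24={u,v,w,x,y,z} V34={t,u,v,w,x,y,z}
  V123={v,w,x,y,z} V124={v,w,x,y,z} V134={t,v,w,x,y,z} V234={u,v,w,x,y,z}
  V1234={v,w,x,y,z}
components per intersection:
  V1: {p,r,s,t,v,w,x,y,z}
  V2: {s,u,v,w,x,y,z}
  V3: {t,u,v,w,x,y,z}
  V4: {q} {r,t,u,v,w,x,y,z}
  V12: {s,v,w,x,y,z}
  V13: {t,v,w,x,y,z}
  V14: {r,t,v,w,x,y,z}
  V23: {u,v,w,x,y,z}
  V24: {u,v,w,x,y,z}
  V34: {t,u,v,w,x,y,z}
  V123: {v,w,x,y,z}
  V124: {v,w,x,y,z}
  V134: {t,v,w,x,y,z}
  V234: {u,v,w,x,y,z}
  V1234: {v,w,x,y,z}
C dims 5,6,4,1; δ0: rk 3, SNF 1^3; δ1: rk 3, SNF 1^3; δ2: rk 1, SNF 1^1
degree 0: 5−3−0 = 2 → Ȟ^0 ≅ Z^2
degree 1: 6−3−3 = 0 → Ȟ^1 ≅ 0
degree 2: 4−1−3 = 0 → Ȟ^2 ≅ 0

Ȟ^0 ≅ Z^2, Ȟ^1 ≅ 0, Ȟ^2 ≅ 0


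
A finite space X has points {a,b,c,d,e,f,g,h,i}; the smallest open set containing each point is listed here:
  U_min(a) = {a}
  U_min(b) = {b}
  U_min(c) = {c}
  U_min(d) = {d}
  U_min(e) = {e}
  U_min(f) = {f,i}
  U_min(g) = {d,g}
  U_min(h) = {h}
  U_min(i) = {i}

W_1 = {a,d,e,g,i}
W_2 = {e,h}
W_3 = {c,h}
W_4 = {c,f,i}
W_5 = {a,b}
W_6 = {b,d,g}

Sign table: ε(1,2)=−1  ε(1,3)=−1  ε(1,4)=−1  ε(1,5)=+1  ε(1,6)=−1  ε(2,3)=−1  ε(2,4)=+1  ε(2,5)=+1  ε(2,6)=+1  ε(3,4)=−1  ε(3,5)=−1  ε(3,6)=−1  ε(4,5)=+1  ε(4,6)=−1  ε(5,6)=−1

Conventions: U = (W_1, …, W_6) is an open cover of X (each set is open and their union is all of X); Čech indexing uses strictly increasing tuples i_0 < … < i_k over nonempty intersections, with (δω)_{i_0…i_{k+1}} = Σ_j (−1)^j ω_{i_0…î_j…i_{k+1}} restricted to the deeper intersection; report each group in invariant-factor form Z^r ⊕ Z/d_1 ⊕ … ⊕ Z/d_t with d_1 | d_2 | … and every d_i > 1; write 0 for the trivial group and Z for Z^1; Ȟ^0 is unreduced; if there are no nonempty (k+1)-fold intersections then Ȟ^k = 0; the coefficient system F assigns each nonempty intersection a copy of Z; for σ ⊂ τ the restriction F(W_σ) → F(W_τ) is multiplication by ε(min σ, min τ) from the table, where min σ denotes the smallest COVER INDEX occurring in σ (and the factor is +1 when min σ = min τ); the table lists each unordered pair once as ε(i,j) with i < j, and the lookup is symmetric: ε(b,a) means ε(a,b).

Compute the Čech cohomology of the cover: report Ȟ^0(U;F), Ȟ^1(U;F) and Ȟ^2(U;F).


intersection data:
  W12={e} W14={i} W15={a} W16={d,g} W23={h} W34={c} W56={b}
C dims 6,7; δ0: rk 5, SNF 1^5
Ȟ^0 = (6 − 5) − 0 = 1, so Ȟ^0 ≅ Z
Ȟ^1 = (7 − 0) − 5 = 2, so Ȟ^1 ≅ Z^2
Ȟ^2 = (0 − 0) − 0 = 0, so Ȟ^2 ≅ 0

Ȟ^0 ≅ Z; Ȟ^1 ≅ Z^2; Ȟ^2 ≅ 0


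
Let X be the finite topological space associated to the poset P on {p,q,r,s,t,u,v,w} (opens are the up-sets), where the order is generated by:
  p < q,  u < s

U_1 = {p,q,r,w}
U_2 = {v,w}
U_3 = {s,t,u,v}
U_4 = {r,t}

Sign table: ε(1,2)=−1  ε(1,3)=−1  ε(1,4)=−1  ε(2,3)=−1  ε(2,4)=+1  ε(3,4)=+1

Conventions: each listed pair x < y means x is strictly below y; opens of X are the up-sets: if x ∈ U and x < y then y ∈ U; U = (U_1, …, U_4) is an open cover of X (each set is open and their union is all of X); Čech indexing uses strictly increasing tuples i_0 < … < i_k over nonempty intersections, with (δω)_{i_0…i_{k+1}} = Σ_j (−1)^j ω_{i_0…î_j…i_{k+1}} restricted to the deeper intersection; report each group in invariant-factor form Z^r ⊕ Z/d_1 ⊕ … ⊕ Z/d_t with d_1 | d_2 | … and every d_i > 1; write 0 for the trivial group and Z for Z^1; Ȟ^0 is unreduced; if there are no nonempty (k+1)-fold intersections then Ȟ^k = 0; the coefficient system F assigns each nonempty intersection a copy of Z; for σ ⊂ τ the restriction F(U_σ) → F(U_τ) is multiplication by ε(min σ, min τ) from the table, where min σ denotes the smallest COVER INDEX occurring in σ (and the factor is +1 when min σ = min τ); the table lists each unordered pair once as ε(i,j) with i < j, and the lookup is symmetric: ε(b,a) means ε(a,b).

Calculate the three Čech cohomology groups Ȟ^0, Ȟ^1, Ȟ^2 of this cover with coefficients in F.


Ȟ^0(U;F) ≅ 0, Ȟ^1(U;F) ≅ Z/2, Ȟ^2(U;F) ≅ 0

nonempty intersections:
  U12={w} U14={r} U23={v} U34={t}
C dims 4,4; δ0: rk 4, SNF 1^3·2
Ȟ^0: (4−4)−0=0 ⇒ 0
Ȟ^1: (4−0)−4=0 plus torsion [2] ⇒ Z/2
Ȟ^2: (0−0)−0=0 ⇒ 0


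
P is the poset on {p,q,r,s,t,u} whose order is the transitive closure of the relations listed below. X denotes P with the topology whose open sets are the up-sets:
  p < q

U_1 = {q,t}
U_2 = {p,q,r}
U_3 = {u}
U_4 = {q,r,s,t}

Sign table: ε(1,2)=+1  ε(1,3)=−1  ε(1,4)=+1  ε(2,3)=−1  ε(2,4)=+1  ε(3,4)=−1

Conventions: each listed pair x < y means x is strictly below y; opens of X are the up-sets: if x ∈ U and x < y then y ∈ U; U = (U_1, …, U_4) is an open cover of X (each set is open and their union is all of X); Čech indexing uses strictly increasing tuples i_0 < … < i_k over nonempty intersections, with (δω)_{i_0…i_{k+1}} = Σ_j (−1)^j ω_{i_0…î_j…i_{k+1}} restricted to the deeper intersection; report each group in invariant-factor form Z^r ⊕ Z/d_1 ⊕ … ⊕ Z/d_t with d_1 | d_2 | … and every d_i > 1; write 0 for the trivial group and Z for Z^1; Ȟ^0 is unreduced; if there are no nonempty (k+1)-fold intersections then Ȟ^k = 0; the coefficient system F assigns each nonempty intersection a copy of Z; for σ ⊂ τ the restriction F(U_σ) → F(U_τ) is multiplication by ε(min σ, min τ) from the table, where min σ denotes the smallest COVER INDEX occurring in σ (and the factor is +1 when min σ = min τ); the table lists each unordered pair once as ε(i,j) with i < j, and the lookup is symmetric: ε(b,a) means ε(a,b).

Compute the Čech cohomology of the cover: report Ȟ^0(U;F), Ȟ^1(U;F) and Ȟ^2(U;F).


Ȟ^0(U;F) ≅ Z^2, Ȟ^1(U;F) ≅ 0, Ȟ^2(U;F) ≅ 0

cover nerve:
  U12={q} U14={q,t} U24={q,r}
  U124={q}
C dims 4,3,1; δ0: rk 2, SNF 1^2; δ1: rk 1, SNF 1^1
Ȟ^0: (4−2)−0=2 ⇒ Z^2
Ȟ^1: (3−1)−2=0 ⇒ 0
Ȟ^2: (1−0)−1=0 ⇒ 0


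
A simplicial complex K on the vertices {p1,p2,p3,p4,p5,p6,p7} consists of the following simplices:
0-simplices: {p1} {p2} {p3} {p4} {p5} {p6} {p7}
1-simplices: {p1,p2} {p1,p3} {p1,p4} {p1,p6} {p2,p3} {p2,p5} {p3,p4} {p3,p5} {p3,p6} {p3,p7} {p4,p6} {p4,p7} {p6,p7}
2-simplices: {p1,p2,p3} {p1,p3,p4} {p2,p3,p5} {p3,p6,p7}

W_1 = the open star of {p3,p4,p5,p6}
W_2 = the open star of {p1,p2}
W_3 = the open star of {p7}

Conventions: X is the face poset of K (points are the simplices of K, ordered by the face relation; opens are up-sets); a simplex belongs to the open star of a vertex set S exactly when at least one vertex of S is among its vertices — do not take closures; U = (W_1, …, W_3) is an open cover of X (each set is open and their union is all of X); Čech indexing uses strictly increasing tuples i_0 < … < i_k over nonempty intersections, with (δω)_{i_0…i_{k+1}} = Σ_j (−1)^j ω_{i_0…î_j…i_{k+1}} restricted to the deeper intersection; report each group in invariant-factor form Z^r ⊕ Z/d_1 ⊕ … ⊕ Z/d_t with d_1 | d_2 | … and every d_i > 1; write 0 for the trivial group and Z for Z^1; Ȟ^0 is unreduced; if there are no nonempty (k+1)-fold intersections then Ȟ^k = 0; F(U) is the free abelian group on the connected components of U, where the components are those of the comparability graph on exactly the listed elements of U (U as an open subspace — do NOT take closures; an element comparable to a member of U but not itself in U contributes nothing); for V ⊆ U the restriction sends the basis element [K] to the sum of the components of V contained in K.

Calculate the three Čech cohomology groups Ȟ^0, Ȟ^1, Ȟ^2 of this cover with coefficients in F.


cover nerve:
  W1={{p3},{p4},{p5},{p6},{p1,p3},{p1,p4},{p1,p6},{p2,p3},{p2,p5},{p3,p4},{p3,p5},{p3,p6},{p3,p7},{p4,p6},{p4,p7},{p6,p7},{p1,p2,p3},{p1,p3,p4},{p2,p3,p5},{p3,p6,p7}} W2={{p1},{p2},{p1,p2},{p1,p3},{p1,p4},{p1,p6},{p2,p3},{p2,p5},{p1,p2,p3},{p1,p3,p4},{p2,p3,p5}} W3={{p7},{p3,p7},{p4,p7},{p6,p7},{p3,p6,p7}}
  W12={{p1,p3},{p1,p4},{p1,p6},{p2,p3},{p2,p5},{p1,p2,p3},{p1,p3,p4},{p2,p3,p5}} W13={{p3,p7},{p4,p7},{p6,p7},{p3,p6,p7}}
components per intersection:
  W1: {{p3},{p4},{p5},{p6},{p1,p3},{p1,p4},{p1,p6},{p2,p3},{p2,p5},{p3,p4},{p3,p5},{p3,p6},{p3,p7},{p4,p6},{p4,p7},{p6,p7},{p1,p2,p3},{p1,p3,p4},{p2,p3,p5},{p3,p6,p7}}
  W2: {{p1},{p2},{p1,p2},{p1,p3},{p1,p4},{p1,p6},{p2,p3},{p2,p5},{p1,p2,p3},{p1,p3,p4},{p2,p3,p5}}
  W3: {{p7},{p3,p7},{p4,p7},{p6,p7},{p3,p6,p7}}
  W12: {{p1,p3},{p1,p4},{p2,p3},{p2,p5},{p1,p2,p3},{p1,p3,p4},{p2,p3,p5}} {{p1,p6}}
  W13: {{p3,p7},{p6,p7},{p3,p6,p7}} {{p4,p7}}
C dims 3,4; δ0: rk 2, SNF 1^2
Ȟ^0: (3−2)−0=1 ⇒ Z
Ȟ^1: (4−0)−2=2 ⇒ Z^2
Ȟ^2: (0−0)−0=0 ⇒ 0

Ȟ^0 ≅ Z, Ȟ^1 ≅ Z^2, Ȟ^2 ≅ 0


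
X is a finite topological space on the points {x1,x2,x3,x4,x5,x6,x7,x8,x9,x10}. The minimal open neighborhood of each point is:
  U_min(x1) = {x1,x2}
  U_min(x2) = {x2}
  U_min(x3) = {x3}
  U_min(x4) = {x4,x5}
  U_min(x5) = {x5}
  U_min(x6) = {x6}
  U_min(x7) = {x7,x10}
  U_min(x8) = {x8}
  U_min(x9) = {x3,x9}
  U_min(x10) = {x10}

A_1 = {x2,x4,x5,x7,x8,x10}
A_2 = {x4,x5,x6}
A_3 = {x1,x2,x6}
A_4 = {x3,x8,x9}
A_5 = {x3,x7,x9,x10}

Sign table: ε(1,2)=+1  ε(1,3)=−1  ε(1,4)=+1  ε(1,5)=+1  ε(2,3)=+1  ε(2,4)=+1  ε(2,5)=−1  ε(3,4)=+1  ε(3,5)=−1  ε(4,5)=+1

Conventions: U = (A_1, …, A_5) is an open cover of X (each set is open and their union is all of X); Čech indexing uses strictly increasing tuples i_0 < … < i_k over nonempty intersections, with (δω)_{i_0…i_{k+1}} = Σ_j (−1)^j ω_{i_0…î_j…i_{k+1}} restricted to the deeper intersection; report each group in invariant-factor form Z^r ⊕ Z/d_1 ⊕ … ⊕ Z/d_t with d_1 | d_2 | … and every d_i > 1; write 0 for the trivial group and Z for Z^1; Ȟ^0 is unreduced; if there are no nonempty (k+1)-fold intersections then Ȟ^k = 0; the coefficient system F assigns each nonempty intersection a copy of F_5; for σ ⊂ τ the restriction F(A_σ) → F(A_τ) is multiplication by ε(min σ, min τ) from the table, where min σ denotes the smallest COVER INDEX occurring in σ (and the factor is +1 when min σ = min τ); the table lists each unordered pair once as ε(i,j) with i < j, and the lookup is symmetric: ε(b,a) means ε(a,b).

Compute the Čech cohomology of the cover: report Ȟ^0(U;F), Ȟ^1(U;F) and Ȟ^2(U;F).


Ȟ^0 ≅ 0, Ȟ^1 ≅ Z/5, Ȟ^2 ≅ 0

nonempty overlaps:
  A12={x4,x5} A13={x2} A14={x8} A15={x7,x10} A23={x6} A45={x3,x9}
C dims 5,6; δ0: rk_F5 5
degree 0: 5−5−0 = 0 → Ȟ^0 ≅ 0
degree 1: 6−0−5 = 1 → Ȟ^1 ≅ Z/5
degree 2: 0−0−0 = 0 → Ȟ^2 ≅ 0


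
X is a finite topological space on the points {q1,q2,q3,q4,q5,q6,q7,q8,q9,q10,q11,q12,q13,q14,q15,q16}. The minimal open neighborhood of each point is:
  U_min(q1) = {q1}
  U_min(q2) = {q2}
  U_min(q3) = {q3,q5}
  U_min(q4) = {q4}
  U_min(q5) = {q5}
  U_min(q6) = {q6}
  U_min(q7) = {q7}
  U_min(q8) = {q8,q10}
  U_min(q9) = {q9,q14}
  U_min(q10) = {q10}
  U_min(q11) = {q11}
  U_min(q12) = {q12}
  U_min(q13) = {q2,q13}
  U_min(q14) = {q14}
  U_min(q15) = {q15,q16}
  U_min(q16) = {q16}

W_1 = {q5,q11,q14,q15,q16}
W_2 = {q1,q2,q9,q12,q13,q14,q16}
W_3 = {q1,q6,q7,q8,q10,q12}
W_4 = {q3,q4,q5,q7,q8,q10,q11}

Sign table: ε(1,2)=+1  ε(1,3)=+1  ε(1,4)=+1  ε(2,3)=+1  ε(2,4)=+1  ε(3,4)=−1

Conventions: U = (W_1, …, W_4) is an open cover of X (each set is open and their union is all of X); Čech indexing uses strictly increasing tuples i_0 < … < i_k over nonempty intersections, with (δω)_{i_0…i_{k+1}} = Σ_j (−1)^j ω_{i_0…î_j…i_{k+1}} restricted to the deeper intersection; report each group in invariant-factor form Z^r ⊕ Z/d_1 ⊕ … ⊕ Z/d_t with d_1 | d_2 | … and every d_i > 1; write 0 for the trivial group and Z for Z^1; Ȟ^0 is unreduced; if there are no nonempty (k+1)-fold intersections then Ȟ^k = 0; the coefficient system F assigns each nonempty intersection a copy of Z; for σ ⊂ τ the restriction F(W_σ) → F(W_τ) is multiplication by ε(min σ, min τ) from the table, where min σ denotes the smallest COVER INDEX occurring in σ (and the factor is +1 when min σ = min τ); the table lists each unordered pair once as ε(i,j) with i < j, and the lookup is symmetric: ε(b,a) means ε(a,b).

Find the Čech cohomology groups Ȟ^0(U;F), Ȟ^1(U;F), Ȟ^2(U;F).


Ȟ^0 = 0, Ȟ^1 = Z/2, Ȟ^2 = 0

nonempty overlaps:
  W12={q14,q16} W14={q5,q11} W23={q1,q12} W34={q7,q8,q10}
C dims 4,4; δ0: rk 4, SNF 1^3·2
degree 0: 4−4−0 = 0 → Ȟ^0 ≅ 0
degree 1: 4−0−4 = 0 plus torsion [2] → Ȟ^1 ≅ Z/2
degree 2: 0−0−0 = 0 → Ȟ^2 ≅ 0


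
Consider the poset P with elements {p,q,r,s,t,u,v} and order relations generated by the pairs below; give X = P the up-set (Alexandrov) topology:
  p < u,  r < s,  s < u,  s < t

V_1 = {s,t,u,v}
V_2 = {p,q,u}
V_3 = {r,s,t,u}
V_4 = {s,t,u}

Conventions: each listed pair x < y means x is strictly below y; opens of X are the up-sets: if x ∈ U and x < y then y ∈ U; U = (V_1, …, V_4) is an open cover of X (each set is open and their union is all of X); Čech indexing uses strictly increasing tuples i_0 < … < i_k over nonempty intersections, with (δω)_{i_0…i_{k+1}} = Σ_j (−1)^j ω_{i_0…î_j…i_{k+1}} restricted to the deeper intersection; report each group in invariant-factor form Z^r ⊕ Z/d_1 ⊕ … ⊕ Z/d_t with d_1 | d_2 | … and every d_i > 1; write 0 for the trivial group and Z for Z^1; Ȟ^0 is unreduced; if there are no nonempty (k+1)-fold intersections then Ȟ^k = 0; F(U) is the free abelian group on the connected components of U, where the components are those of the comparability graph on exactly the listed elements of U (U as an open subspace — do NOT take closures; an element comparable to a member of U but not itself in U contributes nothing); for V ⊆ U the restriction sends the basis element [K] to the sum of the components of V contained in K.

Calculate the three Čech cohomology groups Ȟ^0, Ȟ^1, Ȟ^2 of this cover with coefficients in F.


nonempty intersections:
  V12={u} V13={s,t,u} V14={s,t,u} V23={u} V24={u} V34={s,t,u}
  V123={u} V124={u} V134={s,t,u} V234={u}
  V1234={u}
components per intersection:
  V1: {s,t,u} {v}
  V2: {p,u} {q}
  V3: {r,s,t,u}
  V4: {s,t,u}
  V12: {u}
  V13: {s,t,u}
  V14: {s,t,u}
  V23: {u}
  V24: {u}
  V34: {s,t,u}
  V123: {u}
  V124: {u}
  V134: {s,t,u}
  V234: {u}
  V1234: {u}
C dims 6,6,4,1; δ0: rk 3, SNF 1^3; δ1: rk 3, SNF 1^3; δ2: rk 1, SNF 1^1
Ȟ^0: (6−3)−0=3 ⇒ Z^3
Ȟ^1: (6−3)−3=0 ⇒ 0
Ȟ^2: (4−1)−3=0 ⇒ 0

Ȟ^0(U;F) ≅ Z^3, Ȟ^1(U;F) ≅ 0, Ȟ^2(U;F) ≅ 0


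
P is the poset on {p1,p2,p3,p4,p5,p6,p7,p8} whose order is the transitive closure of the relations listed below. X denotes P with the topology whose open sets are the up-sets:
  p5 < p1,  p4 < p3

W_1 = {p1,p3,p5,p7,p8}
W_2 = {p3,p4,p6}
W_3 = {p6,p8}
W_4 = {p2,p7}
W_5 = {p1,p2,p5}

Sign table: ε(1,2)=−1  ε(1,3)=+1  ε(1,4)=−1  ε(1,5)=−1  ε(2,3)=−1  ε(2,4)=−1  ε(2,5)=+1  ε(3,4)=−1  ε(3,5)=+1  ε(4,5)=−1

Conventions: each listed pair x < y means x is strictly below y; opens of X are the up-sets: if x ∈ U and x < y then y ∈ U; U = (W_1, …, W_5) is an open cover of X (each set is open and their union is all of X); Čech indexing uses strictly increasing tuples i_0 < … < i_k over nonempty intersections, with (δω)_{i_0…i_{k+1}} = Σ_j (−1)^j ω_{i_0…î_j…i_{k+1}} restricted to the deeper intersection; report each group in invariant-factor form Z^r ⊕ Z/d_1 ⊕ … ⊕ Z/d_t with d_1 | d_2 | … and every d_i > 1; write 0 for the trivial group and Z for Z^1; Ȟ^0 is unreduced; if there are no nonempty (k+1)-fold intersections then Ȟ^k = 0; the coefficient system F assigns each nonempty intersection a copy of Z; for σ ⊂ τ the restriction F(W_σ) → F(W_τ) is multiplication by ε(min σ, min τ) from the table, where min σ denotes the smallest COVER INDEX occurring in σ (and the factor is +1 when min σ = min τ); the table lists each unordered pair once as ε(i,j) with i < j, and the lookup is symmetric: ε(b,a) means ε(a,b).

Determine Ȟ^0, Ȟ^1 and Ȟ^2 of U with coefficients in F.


cover nerve:
  W12={p3} W13={p8} W14={p7} W15={p1,p5} W23={p6} W45={p2}
C dims 5,6; δ0: rk 5, SNF 1^4·2
Ȟ^0: (5−5)−0=0 ⇒ 0
Ȟ^1: (6−0)−5=1 plus torsion [2] ⇒ Z ⊕ Z/2
Ȟ^2: (0−0)−0=0 ⇒ 0

Ȟ^0(U;F) ≅ 0; Ȟ^1(U;F) ≅ Z ⊕ Z/2; Ȟ^2(U;F) ≅ 0


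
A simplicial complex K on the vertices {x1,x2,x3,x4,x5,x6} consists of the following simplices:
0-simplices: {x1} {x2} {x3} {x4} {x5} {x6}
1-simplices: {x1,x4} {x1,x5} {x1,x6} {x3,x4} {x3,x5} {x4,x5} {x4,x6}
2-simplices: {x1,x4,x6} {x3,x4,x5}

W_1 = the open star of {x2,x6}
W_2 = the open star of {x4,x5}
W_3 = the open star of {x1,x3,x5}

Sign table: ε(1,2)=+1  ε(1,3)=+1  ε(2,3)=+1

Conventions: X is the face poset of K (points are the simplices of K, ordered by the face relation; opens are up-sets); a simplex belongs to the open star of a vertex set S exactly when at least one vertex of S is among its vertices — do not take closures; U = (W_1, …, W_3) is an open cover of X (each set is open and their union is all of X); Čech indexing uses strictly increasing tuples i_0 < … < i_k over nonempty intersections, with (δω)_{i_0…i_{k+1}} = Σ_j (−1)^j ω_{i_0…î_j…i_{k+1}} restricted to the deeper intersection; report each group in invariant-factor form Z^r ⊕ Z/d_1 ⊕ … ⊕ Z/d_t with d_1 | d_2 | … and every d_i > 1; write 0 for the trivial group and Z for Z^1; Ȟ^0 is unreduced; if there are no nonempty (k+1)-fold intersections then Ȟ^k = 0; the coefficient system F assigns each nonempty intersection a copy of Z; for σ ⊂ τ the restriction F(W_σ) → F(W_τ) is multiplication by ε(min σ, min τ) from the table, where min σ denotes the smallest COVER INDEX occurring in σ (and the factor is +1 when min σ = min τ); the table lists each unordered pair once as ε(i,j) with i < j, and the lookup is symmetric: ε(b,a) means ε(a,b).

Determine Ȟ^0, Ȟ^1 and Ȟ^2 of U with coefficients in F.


intersection data:
  W1={{x2},{x6},{x1,x6},{x4,x6},{x1,x4,x6}} W2={{x4},{x5},{x1,x4},{x1,x5},{x3,x4},{x3,x5},{x4,x5},{x4,x6},{x1,x4,x6},{x3,x4,x5}} W3={{x1},{x3},{x5},{x1,x4},{x1,x5},{x1,x6},{x3,x4},{x3,x5},{x4,x5},{x1,x4,x6},{x3,x4,x5}}
  W12={{x4,x6},{x1,x4,x6}} W13={{x1,x6},{x1,x4,x6}} W23={{x5},{x1,x4},{x1,x5},{x3,x4},{x3,x5},{x4,x5},{x1,x4,x6},{x3,x4,x5}}
  W123={{x1,x4,x6}}
C dims 3,3,1; δ0: rk 2, SNF 1^2; δ1: rk 1, SNF 1^1
Ȟ^0 = (3 − 2) − 0 = 1, so Ȟ^0 ≅ Z
Ȟ^1 = (3 − 1) − 2 = 0, so Ȟ^1 ≅ 0
Ȟ^2 = (1 − 0) − 1 = 0, so Ȟ^2 ≅ 0

Ȟ^0 = Z, Ȟ^1 = 0 and Ȟ^2 = 0


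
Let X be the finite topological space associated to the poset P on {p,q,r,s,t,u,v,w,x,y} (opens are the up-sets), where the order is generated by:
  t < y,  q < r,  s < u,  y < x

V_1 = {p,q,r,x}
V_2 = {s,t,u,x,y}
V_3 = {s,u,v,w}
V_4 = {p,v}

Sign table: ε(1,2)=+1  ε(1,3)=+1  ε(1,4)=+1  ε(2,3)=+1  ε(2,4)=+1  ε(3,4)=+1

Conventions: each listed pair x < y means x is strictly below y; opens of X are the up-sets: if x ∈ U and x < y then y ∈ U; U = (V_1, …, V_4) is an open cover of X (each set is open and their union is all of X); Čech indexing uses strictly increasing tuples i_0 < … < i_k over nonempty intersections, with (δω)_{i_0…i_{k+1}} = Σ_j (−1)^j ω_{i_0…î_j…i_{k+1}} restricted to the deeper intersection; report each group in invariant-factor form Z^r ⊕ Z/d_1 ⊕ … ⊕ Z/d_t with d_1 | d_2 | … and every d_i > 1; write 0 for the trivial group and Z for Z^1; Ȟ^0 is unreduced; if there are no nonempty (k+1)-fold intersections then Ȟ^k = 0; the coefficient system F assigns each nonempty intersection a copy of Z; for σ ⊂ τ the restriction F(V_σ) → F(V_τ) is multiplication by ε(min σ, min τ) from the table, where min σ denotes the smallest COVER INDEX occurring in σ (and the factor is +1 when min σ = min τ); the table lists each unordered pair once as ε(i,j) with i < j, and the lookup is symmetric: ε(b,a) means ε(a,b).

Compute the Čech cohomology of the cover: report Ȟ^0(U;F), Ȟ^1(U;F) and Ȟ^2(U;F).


nonempty intersections:
  V12={x} V14={p} V23={s,u} V34={v}
C dims 4,4; δ0: rk 3, SNF 1^3
Ȟ^0: (4−3)−0=1 ⇒ Z
Ȟ^1: (4−0)−3=1 ⇒ Z
Ȟ^2: (0−0)−0=0 ⇒ 0

Ȟ^0 = Z, Ȟ^1 = Z, Ȟ^2 = 0


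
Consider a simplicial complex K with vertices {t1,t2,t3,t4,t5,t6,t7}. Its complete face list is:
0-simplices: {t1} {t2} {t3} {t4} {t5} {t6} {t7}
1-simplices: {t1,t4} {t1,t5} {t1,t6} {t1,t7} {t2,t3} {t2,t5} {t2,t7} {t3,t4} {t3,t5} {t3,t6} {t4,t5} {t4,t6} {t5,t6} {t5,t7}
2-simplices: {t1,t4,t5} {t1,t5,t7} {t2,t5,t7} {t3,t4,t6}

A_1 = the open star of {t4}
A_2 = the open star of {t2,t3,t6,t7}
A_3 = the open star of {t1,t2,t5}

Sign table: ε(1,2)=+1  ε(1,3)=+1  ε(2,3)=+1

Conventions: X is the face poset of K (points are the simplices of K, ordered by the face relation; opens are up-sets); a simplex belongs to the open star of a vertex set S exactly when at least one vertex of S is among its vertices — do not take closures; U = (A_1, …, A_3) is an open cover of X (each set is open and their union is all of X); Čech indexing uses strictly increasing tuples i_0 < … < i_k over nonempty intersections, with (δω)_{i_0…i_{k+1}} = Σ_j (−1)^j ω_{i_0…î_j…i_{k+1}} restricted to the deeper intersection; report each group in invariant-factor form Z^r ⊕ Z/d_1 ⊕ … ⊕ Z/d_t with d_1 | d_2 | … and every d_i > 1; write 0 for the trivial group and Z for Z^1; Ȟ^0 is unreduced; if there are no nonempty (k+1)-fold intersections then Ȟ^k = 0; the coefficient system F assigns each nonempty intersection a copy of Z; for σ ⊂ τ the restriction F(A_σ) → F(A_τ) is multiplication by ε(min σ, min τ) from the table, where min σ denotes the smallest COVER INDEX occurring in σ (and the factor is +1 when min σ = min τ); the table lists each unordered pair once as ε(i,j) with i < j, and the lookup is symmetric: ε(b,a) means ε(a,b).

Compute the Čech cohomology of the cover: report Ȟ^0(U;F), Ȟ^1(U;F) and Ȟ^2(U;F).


Ȟ^0 = Z; Ȟ^1 = Z; Ȟ^2 = 0

nerve simplices:
  A1={{t4},{t1,t4},{t3,t4},{t4,t5},{t4,t6},{t1,t4,t5},{t3,t4,t6}} A2={{t2},{t3},{t6},{t7},{t1,t6},{t1,t7},{t2,t3},{t2,t5},{t2,t7},{t3,t4},{t3,t5},{t3,t6},{t4,t6},{t5,t6},{t5,t7},{t1,t5,t7},{t2,t5,t7},{t3,t4,t6}} A3={{t1},{t2},{t5},{t1,t4},{t1,t5},{t1,t6},{t1,t7},{t2,t3},{t2,t5},{t2,t7},{t3,t5},{t4,t5},{t5,t6},{t5,t7},{t1,t4,t5},{t1,t5,t7},{t2,t5,t7}}
  A12={{t3,t4},{t4,t6},{t3,t4,t6}} A13={{t1,t4},{t4,t5},{t1,t4,t5}} A23={{t2},{t1,t6},{t1,t7},{t2,t3},{t2,t5},{t2,t7},{t3,t5},{t5,t6},{t5,t7},{t1,t5,t7},{t2,t5,t7}}
C dims 3,3; δ0: rk 2, SNF 1^2
degree 0: 3−2−0 = 1 → Ȟ^0 ≅ Z
degree 1: 3−0−2 = 1 → Ȟ^1 ≅ Z
degree 2: 0−0−0 = 0 → Ȟ^2 ≅ 0


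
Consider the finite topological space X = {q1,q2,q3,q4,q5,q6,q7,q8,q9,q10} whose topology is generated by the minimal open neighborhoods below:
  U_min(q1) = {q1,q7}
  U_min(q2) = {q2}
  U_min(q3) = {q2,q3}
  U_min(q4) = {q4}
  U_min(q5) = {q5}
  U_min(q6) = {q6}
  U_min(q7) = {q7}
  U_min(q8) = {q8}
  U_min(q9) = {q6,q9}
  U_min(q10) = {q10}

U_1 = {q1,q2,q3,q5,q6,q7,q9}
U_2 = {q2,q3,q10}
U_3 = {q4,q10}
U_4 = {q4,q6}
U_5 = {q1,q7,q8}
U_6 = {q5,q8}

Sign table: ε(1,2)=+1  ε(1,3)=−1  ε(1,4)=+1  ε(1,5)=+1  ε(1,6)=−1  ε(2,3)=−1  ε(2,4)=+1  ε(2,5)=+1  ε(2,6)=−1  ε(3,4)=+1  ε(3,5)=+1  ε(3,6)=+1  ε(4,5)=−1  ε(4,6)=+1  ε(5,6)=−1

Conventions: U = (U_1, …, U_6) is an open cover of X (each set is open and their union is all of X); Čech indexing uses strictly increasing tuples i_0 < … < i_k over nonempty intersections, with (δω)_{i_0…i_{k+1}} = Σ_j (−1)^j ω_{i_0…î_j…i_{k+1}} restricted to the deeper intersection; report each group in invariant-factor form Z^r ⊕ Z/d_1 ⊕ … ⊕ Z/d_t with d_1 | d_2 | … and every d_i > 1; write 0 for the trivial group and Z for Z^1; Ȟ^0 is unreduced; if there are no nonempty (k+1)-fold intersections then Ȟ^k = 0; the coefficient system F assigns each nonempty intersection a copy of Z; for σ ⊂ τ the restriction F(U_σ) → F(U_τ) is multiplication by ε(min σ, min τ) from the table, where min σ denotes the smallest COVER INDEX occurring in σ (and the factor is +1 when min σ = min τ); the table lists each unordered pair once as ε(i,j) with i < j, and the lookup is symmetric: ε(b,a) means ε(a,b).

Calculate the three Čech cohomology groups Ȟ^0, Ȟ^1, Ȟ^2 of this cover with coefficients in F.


Ȟ^0(U;F) ≅ 0, Ȟ^1(U;F) ≅ Z ⊕ Z/2 and Ȟ^2(U;F) ≅ 0

nerve simplices:
  U12={q2,q3} U14={q6} U15={q1,q7} U16={q5} U23={q10} U34={q4} U56={q8}
C dims 6,7; δ0: rk 6, SNF 1^5·2
degree 0: 6−6−0 = 0 → Ȟ^0 ≅ 0
degree 1: 7−0−6 = 1 plus torsion [2] → Ȟ^1 ≅ Z ⊕ Z/2
degree 2: 0−0−0 = 0 → Ȟ^2 ≅ 0


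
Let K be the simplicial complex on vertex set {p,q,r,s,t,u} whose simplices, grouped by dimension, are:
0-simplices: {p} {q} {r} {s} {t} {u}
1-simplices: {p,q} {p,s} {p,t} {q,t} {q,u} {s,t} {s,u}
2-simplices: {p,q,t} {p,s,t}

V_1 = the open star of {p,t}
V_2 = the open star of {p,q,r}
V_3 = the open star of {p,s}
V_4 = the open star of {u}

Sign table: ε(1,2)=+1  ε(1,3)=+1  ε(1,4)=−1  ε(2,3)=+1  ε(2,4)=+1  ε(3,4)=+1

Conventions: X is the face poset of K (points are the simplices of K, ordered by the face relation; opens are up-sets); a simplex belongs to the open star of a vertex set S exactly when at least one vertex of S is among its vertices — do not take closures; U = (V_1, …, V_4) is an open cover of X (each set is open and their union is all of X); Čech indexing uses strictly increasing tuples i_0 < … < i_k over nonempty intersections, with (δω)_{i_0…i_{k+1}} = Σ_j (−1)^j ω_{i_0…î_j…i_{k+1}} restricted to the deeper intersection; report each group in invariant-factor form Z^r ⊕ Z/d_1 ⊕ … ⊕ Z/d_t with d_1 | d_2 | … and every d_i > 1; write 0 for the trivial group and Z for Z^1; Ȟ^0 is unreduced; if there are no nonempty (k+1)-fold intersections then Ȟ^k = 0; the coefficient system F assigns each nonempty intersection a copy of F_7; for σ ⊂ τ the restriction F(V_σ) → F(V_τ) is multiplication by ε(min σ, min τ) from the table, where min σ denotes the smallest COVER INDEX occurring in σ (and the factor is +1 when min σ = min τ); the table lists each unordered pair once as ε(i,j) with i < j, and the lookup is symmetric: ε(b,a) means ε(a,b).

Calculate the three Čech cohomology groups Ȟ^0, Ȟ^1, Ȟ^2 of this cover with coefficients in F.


Ȟ^0(U;F) ≅ Z/7, Ȟ^1(U;F) ≅ Z/7 and Ȟ^2(U;F) ≅ 0

nerve of the cover:
  V1={{p},{t},{p,q},{p,s},{p,t},{q,t},{s,t},{p,q,t},{p,s,t}} V2={{p},{q},{r},{p,q},{p,s},{p,t},{q,t},{q,u},{p,q,t},{p,s,t}} V3={{p},{s},{p,q},{p,s},{p,t},{s,t},{s,u},{p,q,t},{p,s,t}} V4={{u},{q,u},{s,u}}
  V12={{p},{p,q},{p,s},{p,t},{q,t},{p,q,t},{p,s,t}} V13={{p},{p,q},{p,s},{p,t},{s,t},{p,q,t},{p,s,t}} V23={{p},{p,q},{p,s},{p,t},{p,q,t},{p,s,t}} V24={{q,u}} V34={{s,u}}
  V123={{p},{p,q},{p,s},{p,t},{p,q,t},{p,s,t}}
C dims 4,5,1; δ0: rk_F7 3; δ1: rk_F7 1
Ȟ^0 = (4 − 3) − 0 = 1, so Ȟ^0 ≅ Z/7
Ȟ^1 = (5 − 1) − 3 = 1, so Ȟ^1 ≅ Z/7
Ȟ^2 = (1 − 0) − 1 = 0, so Ȟ^2 ≅ 0


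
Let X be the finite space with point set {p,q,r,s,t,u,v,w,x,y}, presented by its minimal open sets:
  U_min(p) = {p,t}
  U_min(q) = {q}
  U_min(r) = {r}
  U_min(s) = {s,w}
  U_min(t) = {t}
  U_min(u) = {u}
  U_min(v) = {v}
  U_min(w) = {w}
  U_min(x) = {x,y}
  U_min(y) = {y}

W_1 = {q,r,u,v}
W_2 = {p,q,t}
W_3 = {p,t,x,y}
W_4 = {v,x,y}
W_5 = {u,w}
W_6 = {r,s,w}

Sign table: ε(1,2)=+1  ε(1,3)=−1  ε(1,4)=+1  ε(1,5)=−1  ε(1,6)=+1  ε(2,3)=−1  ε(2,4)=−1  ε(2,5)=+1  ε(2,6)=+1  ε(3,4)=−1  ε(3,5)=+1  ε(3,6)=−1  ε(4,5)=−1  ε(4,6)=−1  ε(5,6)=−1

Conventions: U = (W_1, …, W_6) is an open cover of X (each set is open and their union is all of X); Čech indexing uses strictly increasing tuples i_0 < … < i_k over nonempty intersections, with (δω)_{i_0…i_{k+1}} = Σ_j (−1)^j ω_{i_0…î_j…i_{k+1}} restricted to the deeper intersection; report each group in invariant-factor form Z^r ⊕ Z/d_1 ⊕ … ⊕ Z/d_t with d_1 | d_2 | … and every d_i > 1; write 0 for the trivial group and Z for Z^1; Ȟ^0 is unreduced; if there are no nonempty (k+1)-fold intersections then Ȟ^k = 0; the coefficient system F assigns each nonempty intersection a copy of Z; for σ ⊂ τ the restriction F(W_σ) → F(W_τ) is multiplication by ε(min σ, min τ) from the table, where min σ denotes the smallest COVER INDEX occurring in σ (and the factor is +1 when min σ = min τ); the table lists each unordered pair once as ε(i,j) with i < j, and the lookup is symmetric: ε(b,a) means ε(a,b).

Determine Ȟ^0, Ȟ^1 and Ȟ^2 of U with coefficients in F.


cover nerve:
  W12={q} W14={v} W15={u} W16={r} W23={p,t} W34={x,y} W56={w}
C dims 6,7; δ0: rk 5, SNF 1^5
Ȟ^0: (6−5)−0=1 ⇒ Z
Ȟ^1: (7−0)−5=2 ⇒ Z^2
Ȟ^2: (0−0)−0=0 ⇒ 0

Ȟ^0 ≅ Z,  Ȟ^1 ≅ Z^2,  Ȟ^2 ≅ 0


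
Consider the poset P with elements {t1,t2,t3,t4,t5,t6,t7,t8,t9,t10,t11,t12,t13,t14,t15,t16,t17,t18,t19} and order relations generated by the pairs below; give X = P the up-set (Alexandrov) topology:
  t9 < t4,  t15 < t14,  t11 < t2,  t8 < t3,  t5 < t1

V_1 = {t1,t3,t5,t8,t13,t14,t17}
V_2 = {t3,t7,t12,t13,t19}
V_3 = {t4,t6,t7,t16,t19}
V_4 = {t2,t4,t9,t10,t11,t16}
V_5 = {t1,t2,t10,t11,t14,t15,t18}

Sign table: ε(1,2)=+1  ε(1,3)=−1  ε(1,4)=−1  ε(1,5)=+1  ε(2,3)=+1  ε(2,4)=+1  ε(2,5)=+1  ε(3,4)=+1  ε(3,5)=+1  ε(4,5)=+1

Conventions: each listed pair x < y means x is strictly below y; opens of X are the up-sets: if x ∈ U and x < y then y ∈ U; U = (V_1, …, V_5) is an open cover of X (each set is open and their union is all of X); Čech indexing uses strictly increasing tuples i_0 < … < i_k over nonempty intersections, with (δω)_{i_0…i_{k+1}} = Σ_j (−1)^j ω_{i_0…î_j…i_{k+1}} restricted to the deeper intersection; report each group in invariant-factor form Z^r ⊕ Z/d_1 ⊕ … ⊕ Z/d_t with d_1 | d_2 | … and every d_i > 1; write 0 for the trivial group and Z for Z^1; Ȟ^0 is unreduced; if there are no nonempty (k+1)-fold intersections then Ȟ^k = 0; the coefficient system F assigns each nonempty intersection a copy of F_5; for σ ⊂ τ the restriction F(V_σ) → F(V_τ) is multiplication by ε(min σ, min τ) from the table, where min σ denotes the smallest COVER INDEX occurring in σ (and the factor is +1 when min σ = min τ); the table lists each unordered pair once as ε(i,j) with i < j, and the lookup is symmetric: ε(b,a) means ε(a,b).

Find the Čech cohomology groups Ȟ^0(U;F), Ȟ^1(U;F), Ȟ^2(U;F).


Ȟ^0(U;F) ≅ Z/5; Ȟ^1(U;F) ≅ Z/5; Ȟ^2(U;F) ≅ 0

nerve of the cover:
  V12={t3,t13} V15={t1,t14} V23={t7,t19} V34={t4,t16} V45={t2,t10,t11}
C dims 5,5; δ0: rk_F5 4
Ȟ^0 = (5 − 4) − 0 = 1, so Ȟ^0 ≅ Z/5
Ȟ^1 = (5 − 0) − 4 = 1, so Ȟ^1 ≅ Z/5
Ȟ^2 = (0 − 0) − 0 = 0, so Ȟ^2 ≅ 0
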